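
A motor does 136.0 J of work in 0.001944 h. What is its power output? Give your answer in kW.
Convert to SI: W = 136.0 J, t = 6.9984 s
P = W/t = 136.0/6.9984 = 19.433 W = 0.01943 kW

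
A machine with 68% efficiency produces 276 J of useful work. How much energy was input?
W_in = W_out/η = 276/0.68 = 405.9 J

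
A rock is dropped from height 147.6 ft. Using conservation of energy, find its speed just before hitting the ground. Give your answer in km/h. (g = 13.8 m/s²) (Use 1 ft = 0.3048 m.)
Convert to SI: h = 44.9885 m
mgh = ½mv² ⇒ v = √(2gh) = √(2·13.8·44.9885) = 35.2375 m/s = 126.9 km/h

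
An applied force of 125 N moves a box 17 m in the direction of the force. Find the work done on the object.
W = F·d = (125)(17) = 2125 J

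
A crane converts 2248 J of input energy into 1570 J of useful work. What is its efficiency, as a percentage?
η = W_out/W_in = 1570/2248 = 69.84%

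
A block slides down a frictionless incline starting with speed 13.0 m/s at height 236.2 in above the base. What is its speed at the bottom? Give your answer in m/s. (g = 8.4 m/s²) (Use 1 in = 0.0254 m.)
Convert to SI: v₀ = 13.0 m/s, h = 5.99948 m
½mv₀² + mgh = ½mv² ⇒ v = √(v₀² + 2gh) = √(13.0² + 2·8.4·5.99948) = 16.43 m/s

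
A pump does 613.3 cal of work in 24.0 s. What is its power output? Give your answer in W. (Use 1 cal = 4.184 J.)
Convert to SI: W = 2566.05 J, t = 24.0 s
P = W/t = 2566.05/24.0 = 106.9 W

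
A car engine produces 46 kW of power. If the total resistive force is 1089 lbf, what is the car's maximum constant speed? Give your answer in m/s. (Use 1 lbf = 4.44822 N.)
Convert to SI: F = 4844.11 N
P = Fv ⇒ v = P/F = 46000 W/4844.11 N = 9.496 m/s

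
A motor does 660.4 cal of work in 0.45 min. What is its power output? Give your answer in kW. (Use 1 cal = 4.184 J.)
Convert to SI: W = 2763.11 J, t = 27.0 s
P = W/t = 2763.11/27.0 = 102.338 W = 0.1023 kW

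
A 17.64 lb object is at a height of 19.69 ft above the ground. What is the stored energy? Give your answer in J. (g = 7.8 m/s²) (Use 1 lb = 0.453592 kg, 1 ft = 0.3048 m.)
Convert to SI: m = 8.00136 kg, h = 6.00151 m
PE = mgh = (8.00136)(7.8)(6.00151) = 374.6 J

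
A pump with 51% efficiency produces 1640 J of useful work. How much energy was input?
W_in = W_out/η = 1640/0.51 = 3216 J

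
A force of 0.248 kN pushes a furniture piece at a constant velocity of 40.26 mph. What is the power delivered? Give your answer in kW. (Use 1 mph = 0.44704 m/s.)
Convert to SI: F = 248.0 N, v = 17.9978 m/s
P = Fv = (248.0)(17.9978) = 4463.46 W = 4.463 kW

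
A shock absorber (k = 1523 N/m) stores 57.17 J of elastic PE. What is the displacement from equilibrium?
x = √(2·PE/k) = √(2·57.17/1523) = 0.274 m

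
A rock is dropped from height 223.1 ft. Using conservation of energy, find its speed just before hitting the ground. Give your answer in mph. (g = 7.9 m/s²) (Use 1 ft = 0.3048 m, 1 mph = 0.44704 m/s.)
Convert to SI: h = 68.0009 m
mgh = ½mv² ⇒ v = √(2gh) = √(2·7.9·68.0009) = 32.7783 m/s = 73.32 mph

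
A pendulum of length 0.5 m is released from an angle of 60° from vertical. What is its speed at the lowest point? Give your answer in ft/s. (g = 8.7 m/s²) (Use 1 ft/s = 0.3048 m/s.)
h = L(1 − cosθ) = 0.5(1 − cos60°) = 0.25 m
v = √(2gh) = √(2·8.7·0.25) = 2.08567 m/s = 6.843 ft/s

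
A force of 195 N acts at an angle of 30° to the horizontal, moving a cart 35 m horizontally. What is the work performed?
W = F·d·cosθ = (195)(35)cos(30°) = 5911 J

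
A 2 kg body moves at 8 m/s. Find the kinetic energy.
KE = ½mv² = ½(2)(8)² = 64.0 J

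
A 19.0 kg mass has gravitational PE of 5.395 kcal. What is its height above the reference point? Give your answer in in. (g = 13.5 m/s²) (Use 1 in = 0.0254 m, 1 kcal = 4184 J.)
Convert to SI: m = 19.0 kg, PE = 22572.7 J
h = PE/(mg) = 22572.7/(19.0·13.5) = 88.0027 m = 3465 in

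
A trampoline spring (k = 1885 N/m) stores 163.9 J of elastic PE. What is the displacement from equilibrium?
x = √(2·PE/k) = √(2·163.9/1885) = 0.417 m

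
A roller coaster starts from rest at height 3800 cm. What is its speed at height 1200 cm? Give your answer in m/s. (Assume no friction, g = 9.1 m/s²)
Convert to SI: h₁−h₂ = 26.0 m
mgh₁ = mgh₂ + ½mv² ⇒ v = √(2g(h₁−h₂)) = √(2·9.1·26.0) = 21.75 m/s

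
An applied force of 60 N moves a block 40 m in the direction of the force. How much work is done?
W = F·d = (60)(40) = 2400 J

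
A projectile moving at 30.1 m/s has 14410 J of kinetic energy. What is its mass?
m = 2·KE/v² = 2·14410/(30.1)² = 31.81 kg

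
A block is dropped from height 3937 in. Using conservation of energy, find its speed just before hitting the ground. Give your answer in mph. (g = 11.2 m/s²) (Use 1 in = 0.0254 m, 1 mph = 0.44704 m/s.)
Convert to SI: h = 99.9998 m
mgh = ½mv² ⇒ v = √(2gh) = √(2·11.2·99.9998) = 47.3286 m/s = 105.9 mph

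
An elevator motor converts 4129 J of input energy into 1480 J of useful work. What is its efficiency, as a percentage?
η = W_out/W_in = 1480/4129 = 35.84%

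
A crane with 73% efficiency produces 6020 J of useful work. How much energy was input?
W_in = W_out/η = 6020/0.73 = 8247 J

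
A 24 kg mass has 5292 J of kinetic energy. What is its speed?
v = √(2·KE/m) = √(2·5292/24) = 21.0 m/s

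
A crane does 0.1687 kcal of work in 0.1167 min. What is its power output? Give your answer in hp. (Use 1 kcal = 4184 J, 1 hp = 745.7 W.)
Convert to SI: W = 705.841 J, t = 7.002 s
P = W/t = 705.841/7.002 = 100.806 W = 0.1352 hp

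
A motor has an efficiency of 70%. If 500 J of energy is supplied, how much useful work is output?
W_out = η·W_in = 0.7·500 = 350.0 J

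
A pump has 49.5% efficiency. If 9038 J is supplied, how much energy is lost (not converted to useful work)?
W_lost = W_in(1 − η) = 9038·(1 − 0.495) = 4564 J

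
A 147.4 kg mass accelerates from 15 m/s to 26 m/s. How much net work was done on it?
W = ΔKE = ½m(v₂² − v₁²) = ½(147.4)(26² − 15²) = 33238.7 J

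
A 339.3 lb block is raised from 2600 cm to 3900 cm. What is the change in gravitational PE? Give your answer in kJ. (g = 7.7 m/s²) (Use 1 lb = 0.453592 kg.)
Convert to SI: m = 153.904 kg, Δh = 13.0 m
ΔPE = mgΔh = (153.904)(7.7)(13.0) = 15405.8 J = 15.41 kJ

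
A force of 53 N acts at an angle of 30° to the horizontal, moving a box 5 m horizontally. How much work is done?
W = F·d·cosθ = (53)(5)cos(30°) = 229.5 J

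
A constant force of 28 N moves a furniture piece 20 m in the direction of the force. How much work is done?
W = F·d = (28)(20) = 560.0 J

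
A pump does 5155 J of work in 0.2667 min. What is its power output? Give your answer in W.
Convert to SI: W = 5155.0 J, t = 16.002 s
P = W/t = 5155.0/16.002 = 322.1 W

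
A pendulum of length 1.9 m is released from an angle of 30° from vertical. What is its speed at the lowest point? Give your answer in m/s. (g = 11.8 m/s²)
h = L(1 − cosθ) = 1.9(1 − cos30°) = 0.254552 m
v = √(2gh) = √(2·11.8·0.254552) = 2.451 m/s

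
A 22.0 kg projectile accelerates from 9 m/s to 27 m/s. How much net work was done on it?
W = ΔKE = ½m(v₂² − v₁²) = ½(22.0)(27² − 9²) = 7128.0 J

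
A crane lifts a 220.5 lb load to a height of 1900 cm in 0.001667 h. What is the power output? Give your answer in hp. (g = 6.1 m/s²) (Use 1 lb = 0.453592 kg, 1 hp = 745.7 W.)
Convert to SI: m = 100.017 kg, h = 19.0 m, t = 6.0012 s
P = mgh/t = (100.017)(6.1)(19.0)/6.0012 = 1931.61 W = 2.59 hp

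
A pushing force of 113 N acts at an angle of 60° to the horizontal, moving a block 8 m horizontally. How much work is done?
W = F·d·cosθ = (113)(8)cos(60°) = 452.0 J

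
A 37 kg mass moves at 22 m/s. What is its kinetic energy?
KE = ½mv² = ½(37)(22)² = 8954.0 J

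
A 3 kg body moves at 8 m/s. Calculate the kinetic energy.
KE = ½mv² = ½(3)(8)² = 96.0 J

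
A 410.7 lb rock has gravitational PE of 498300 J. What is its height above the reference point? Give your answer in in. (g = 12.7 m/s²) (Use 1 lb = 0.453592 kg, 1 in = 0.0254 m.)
Convert to SI: m = 186.29 kg, PE = 498300 J
h = PE/(mg) = 498300/(186.29·12.7) = 210.619 m = 8292 in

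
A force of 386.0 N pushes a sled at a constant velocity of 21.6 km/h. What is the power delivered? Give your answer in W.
Convert to SI: F = 386.0 N, v = 6.0 m/s
P = Fv = (386.0)(6.0) = 2316 W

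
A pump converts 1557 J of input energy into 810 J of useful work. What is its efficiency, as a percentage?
η = W_out/W_in = 810/1557 = 52.02%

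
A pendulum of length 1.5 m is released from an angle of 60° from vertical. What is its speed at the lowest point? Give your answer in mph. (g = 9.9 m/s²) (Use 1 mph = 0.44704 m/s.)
h = L(1 − cosθ) = 1.5(1 − cos60°) = 0.75 m
v = √(2gh) = √(2·9.9·0.75) = 3.85357 m/s = 8.62 mph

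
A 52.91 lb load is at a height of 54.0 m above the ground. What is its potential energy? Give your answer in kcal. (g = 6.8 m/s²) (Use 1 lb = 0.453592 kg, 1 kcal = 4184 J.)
Convert to SI: m = 23.9996 kg, h = 54.0 m
PE = mgh = (23.9996)(6.8)(54.0) = 8812.64 J = 2.106 kcal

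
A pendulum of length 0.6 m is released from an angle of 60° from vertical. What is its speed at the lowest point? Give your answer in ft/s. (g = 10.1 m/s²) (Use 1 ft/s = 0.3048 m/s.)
h = L(1 − cosθ) = 0.6(1 − cos60°) = 0.3 m
v = √(2gh) = √(2·10.1·0.3) = 2.46171 m/s = 8.076 ft/s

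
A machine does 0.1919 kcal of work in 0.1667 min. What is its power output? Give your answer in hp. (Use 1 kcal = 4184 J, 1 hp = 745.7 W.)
Convert to SI: W = 802.91 J, t = 10.002 s
P = W/t = 802.91/10.002 = 80.2749 W = 0.1077 hp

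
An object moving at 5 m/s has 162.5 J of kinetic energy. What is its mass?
m = 2·KE/v² = 2·162.5/(5)² = 13.0 kg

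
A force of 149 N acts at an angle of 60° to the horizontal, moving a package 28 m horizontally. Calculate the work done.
W = F·d·cosθ = (149)(28)cos(60°) = 2086 J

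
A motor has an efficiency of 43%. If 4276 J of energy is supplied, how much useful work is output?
W_out = η·W_in = 0.43·4276 = 1838.68 J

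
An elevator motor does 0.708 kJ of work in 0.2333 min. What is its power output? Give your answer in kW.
Convert to SI: W = 708.0 J, t = 13.998 s
P = W/t = 708.0/13.998 = 50.5787 W = 0.05058 kW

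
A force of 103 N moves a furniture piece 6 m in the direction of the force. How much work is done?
W = F·d = (103)(6) = 618.0 J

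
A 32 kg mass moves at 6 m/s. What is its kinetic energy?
KE = ½mv² = ½(32)(6)² = 576.0 J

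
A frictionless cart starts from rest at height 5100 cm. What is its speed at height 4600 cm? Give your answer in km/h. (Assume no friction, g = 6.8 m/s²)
Convert to SI: h₁−h₂ = 5.0 m
mgh₁ = mgh₂ + ½mv² ⇒ v = √(2g(h₁−h₂)) = √(2·6.8·5.0) = 8.24621 m/s = 29.69 km/h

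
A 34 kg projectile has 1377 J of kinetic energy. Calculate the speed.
v = √(2·KE/m) = √(2·1377/34) = 9.0 m/s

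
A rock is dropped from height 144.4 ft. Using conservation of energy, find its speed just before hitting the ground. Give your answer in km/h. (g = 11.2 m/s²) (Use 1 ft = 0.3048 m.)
Convert to SI: h = 44.0131 m
mgh = ½mv² ⇒ v = √(2gh) = √(2·11.2·44.0131) = 31.3989 m/s = 113.0 km/h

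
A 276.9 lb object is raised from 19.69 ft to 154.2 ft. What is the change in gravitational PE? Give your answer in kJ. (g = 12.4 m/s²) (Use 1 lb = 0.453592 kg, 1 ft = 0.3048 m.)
Convert to SI: m = 125.6 kg, Δh = 40.9986 m
ΔPE = mgΔh = (125.6)(12.4)(40.9986) = 63852.7 J = 63.85 kJ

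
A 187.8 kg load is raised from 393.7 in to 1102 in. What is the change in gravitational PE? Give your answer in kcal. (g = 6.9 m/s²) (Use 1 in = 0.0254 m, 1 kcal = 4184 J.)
Convert to SI: m = 187.8 kg, Δh = 17.9908 m
ΔPE = mgΔh = (187.8)(6.9)(17.9908) = 23312.9 J = 5.572 kcal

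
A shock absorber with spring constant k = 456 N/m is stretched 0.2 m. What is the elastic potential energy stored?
PE = ½kx² = ½(456)(0.2)² = 9.12 J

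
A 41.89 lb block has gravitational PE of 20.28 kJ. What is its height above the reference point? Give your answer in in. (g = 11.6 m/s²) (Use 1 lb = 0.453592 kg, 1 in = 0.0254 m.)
Convert to SI: m = 19.001 kg, PE = 20280.0 J
h = PE/(mg) = 20280.0/(19.001·11.6) = 92.0098 m = 3622 in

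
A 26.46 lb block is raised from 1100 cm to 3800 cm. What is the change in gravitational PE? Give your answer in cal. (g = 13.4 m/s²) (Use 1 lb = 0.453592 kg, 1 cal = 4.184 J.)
Convert to SI: m = 12.002 kg, Δh = 27.0 m
ΔPE = mgΔh = (12.002)(13.4)(27.0) = 4342.34 J = 1038 cal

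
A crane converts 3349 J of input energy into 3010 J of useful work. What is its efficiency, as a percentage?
η = W_out/W_in = 3010/3349 = 89.88%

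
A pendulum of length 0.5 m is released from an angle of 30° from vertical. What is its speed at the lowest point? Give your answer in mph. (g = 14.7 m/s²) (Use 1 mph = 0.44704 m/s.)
h = L(1 − cosθ) = 0.5(1 − cos30°) = 0.0669873 m
v = √(2gh) = √(2·14.7·0.0669873) = 1.40336 m/s = 3.139 mph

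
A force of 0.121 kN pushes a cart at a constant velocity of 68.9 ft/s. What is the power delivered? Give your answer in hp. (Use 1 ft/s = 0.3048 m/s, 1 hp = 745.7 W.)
Convert to SI: F = 121.0 N, v = 21.0007 m/s
P = Fv = (121.0)(21.0007) = 2541.09 W = 3.408 hp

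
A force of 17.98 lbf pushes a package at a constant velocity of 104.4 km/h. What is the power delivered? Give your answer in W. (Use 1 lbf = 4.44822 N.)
Convert to SI: F = 79.979 N, v = 29.0 m/s
P = Fv = (79.979)(29.0) = 2319 W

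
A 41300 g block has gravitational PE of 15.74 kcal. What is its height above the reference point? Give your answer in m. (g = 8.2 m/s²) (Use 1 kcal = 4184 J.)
Convert to SI: m = 41.3 kg, PE = 65856.2 J
h = PE/(mg) = 65856.2/(41.3·8.2) = 194.5 m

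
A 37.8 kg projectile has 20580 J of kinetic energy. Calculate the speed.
v = √(2·KE/m) = √(2·20580/37.8) = 33.0 m/s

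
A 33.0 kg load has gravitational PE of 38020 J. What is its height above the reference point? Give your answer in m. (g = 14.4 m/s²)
h = PE/(mg) = 38020.0/(33.0·14.4) = 80.01 m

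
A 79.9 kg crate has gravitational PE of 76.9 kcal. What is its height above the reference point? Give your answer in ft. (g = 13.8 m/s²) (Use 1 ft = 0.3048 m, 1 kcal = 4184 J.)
Convert to SI: m = 79.9 kg, PE = 321750 J
h = PE/(mg) = 321750/(79.9·13.8) = 291.805 m = 957.4 ft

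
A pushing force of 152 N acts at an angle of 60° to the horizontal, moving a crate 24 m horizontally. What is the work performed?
W = F·d·cosθ = (152)(24)cos(60°) = 1824 J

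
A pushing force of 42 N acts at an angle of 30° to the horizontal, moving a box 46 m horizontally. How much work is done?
W = F·d·cosθ = (42)(46)cos(30°) = 1673 J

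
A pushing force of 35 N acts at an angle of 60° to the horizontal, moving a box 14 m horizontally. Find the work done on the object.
W = F·d·cosθ = (35)(14)cos(60°) = 245.0 J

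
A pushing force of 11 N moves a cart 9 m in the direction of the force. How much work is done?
W = F·d = (11)(9) = 99.0 J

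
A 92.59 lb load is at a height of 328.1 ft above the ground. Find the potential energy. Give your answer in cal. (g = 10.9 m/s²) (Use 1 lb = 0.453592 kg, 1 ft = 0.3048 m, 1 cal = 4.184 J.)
Convert to SI: m = 41.9981 kg, h = 100.005 m
PE = mgh = (41.9981)(10.9)(100.005) = 45780.1 J = 10940 cal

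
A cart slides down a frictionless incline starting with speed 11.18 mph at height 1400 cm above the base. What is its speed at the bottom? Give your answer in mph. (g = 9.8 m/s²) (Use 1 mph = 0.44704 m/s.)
Convert to SI: v₀ = 4.99791 m/s, h = 14.0 m
½mv₀² + mgh = ½mv² ⇒ v = √(v₀² + 2gh) = √(4.99791² + 2·9.8·14.0) = 17.3026 m/s = 38.7 mph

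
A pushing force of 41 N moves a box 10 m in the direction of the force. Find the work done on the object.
W = F·d = (41)(10) = 410.0 J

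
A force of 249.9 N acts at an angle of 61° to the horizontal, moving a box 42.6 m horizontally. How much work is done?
W = F·d·cosθ = (249.9)(42.6)cos(61°) = 5161 J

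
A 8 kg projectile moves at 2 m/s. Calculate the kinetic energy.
KE = ½mv² = ½(8)(2)² = 16.0 J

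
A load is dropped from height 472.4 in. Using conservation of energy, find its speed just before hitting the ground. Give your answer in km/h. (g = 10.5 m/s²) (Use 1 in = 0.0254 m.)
Convert to SI: h = 11.999 m
mgh = ½mv² ⇒ v = √(2gh) = √(2·10.5·11.999) = 15.8738 m/s = 57.15 km/h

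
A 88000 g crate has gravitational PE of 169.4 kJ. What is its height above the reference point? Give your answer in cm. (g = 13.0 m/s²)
Convert to SI: m = 88.0 kg, PE = 169400 J
h = PE/(mg) = 169400/(88.0·13.0) = 148.077 m = 14810 cm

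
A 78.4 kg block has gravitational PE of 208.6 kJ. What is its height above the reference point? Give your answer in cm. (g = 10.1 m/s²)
Convert to SI: m = 78.4 kg, PE = 208600 J
h = PE/(mg) = 208600/(78.4·10.1) = 263.437 m = 26340 cm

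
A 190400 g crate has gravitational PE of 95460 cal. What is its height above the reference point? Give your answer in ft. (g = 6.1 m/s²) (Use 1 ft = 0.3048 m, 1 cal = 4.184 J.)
Convert to SI: m = 190.4 kg, PE = 399405 J
h = PE/(mg) = 399405/(190.4·6.1) = 343.887 m = 1128 ft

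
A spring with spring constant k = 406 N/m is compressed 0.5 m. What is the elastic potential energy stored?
PE = ½kx² = ½(406)(0.5)² = 50.75 J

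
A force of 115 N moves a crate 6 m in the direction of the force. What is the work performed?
W = F·d = (115)(6) = 690.0 J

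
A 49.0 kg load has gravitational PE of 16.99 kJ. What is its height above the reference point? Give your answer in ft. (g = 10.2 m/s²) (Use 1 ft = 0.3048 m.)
Convert to SI: m = 49.0 kg, PE = 16990.0 J
h = PE/(mg) = 16990.0/(49.0·10.2) = 33.9936 m = 111.5 ft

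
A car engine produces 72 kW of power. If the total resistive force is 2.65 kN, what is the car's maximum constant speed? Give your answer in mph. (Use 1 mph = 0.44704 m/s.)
Convert to SI: F = 2650.0 N
P = Fv ⇒ v = P/F = 72000 W/2650.0 N = 27.1698 m/s = 60.78 mph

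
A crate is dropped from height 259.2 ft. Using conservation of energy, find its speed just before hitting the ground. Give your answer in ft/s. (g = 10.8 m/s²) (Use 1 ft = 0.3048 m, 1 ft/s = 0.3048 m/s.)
Convert to SI: h = 79.0042 m
mgh = ½mv² ⇒ v = √(2gh) = √(2·10.8·79.0042) = 41.3097 m/s = 135.5 ft/s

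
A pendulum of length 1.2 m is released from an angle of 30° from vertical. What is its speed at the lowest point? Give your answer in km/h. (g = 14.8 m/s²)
h = L(1 − cosθ) = 1.2(1 − cos30°) = 0.16077 m
v = √(2gh) = √(2·14.8·0.16077) = 2.18146 m/s = 7.853 km/h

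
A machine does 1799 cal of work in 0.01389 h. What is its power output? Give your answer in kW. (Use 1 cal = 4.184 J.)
Convert to SI: W = 7527.02 J, t = 50.004 s
P = W/t = 7527.02/50.004 = 150.528 W = 0.1505 kW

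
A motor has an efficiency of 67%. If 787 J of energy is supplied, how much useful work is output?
W_out = η·W_in = 0.67·787 = 527.29 J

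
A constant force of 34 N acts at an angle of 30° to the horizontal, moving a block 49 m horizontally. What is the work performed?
W = F·d·cosθ = (34)(49)cos(30°) = 1443 J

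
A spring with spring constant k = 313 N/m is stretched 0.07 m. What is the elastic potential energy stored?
PE = ½kx² = ½(313)(0.07)² = 0.7669 J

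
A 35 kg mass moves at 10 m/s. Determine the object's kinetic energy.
KE = ½mv² = ½(35)(10)² = 1750.0 J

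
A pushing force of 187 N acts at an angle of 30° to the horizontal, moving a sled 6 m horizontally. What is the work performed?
W = F·d·cosθ = (187)(6)cos(30°) = 971.7 J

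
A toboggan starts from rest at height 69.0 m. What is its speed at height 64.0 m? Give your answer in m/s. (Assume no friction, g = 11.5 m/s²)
mgh₁ = mgh₂ + ½mv² ⇒ v = √(2g(h₁−h₂)) = √(2·11.5·5.0) = 10.72 m/s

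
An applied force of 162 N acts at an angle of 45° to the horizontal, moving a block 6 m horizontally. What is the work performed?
W = F·d·cosθ = (162)(6)cos(45°) = 687.3 J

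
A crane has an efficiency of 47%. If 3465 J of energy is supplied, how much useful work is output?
W_out = η·W_in = 0.47·3465 = 1628.55 J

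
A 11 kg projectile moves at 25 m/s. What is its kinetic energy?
KE = ½mv² = ½(11)(25)² = 3437.5 J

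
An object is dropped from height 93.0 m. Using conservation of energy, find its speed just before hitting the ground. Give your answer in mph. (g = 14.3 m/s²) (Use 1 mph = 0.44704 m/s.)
mgh = ½mv² ⇒ v = √(2gh) = √(2·14.3·93.0) = 51.5732 m/s = 115.4 mph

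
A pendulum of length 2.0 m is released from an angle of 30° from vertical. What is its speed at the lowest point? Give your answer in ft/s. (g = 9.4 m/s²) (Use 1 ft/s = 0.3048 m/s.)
h = L(1 − cosθ) = 2.0(1 − cos30°) = 0.267949 m
v = √(2gh) = √(2·9.4·0.267949) = 2.24443 m/s = 7.364 ft/s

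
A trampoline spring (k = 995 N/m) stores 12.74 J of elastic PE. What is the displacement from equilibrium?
x = √(2·PE/k) = √(2·12.74/995) = 0.16 m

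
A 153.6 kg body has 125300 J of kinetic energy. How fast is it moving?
v = √(2·KE/m) = √(2·125300/153.6) = 40.39 m/s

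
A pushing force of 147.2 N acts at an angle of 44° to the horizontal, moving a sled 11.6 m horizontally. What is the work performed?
W = F·d·cosθ = (147.2)(11.6)cos(44°) = 1228 J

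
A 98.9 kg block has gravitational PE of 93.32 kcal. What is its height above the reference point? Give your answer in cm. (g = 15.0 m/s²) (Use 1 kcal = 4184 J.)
Convert to SI: m = 98.9 kg, PE = 390451 J
h = PE/(mg) = 390451/(98.9·15.0) = 263.196 m = 26320 cm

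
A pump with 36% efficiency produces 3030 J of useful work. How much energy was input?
W_in = W_out/η = 3030/0.36 = 8417 J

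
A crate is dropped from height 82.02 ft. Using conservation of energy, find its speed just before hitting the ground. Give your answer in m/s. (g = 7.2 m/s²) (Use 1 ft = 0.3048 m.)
Convert to SI: h = 24.9997 m
mgh = ½mv² ⇒ v = √(2gh) = √(2·7.2·24.9997) = 18.97 m/s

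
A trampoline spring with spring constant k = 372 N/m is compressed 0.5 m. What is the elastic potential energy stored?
PE = ½kx² = ½(372)(0.5)² = 46.5 J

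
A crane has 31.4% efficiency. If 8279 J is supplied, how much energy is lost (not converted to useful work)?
W_lost = W_in(1 − η) = 8279·(1 − 0.314) = 5679 J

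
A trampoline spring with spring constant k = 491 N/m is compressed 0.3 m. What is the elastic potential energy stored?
PE = ½kx² = ½(491)(0.3)² = 22.1 J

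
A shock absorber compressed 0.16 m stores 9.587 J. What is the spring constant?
k = 2·PE/x² = 2·9.587/(0.16)² = 749.0 N/m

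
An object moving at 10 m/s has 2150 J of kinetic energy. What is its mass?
m = 2·KE/v² = 2·2150/(10)² = 43.0 kg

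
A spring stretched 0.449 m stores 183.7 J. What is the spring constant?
k = 2·PE/x² = 2·183.7/(0.449)² = 1822 N/m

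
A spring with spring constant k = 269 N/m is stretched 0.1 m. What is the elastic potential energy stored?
PE = ½kx² = ½(269)(0.1)² = 1.345 J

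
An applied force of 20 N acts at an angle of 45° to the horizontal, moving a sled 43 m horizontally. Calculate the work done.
W = F·d·cosθ = (20)(43)cos(45°) = 608.1 J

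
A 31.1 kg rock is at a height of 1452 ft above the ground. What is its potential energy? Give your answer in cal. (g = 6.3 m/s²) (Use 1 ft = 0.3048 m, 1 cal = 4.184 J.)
Convert to SI: m = 31.1 kg, h = 442.57 m
PE = mgh = (31.1)(6.3)(442.57) = 86712.7 J = 20720 cal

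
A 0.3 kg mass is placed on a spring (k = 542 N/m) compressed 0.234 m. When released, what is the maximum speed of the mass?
½kx² = ½mv² ⇒ v = x√(k/m) = (0.234)√(542/0.3) = 9.946 m/s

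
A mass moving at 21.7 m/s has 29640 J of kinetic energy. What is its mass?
m = 2·KE/v² = 2·29640/(21.7)² = 125.9 kg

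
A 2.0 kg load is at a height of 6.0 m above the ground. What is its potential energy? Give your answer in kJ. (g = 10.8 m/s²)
PE = mgh = (2.0)(10.8)(6.0) = 129.6 J = 0.1296 kJ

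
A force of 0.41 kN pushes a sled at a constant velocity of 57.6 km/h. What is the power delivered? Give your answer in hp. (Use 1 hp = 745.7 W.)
Convert to SI: F = 410.0 N, v = 16.0 m/s
P = Fv = (410.0)(16.0) = 6560.0 W = 8.797 hp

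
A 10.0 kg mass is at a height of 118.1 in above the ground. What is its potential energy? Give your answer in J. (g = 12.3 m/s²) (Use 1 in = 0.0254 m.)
Convert to SI: m = 10.0 kg, h = 2.99974 m
PE = mgh = (10.0)(12.3)(2.99974) = 369.0 J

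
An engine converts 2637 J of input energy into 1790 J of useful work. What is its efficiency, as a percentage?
η = W_out/W_in = 1790/2637 = 67.88%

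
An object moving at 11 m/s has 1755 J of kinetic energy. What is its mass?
m = 2·KE/v² = 2·1755/(11)² = 29.01 kg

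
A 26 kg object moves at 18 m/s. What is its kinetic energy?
KE = ½mv² = ½(26)(18)² = 4212.0 J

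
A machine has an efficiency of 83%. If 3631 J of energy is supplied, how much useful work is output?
W_out = η·W_in = 0.83·3631 = 3013.73 J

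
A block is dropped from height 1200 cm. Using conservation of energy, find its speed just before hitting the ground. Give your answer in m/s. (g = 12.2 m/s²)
Convert to SI: h = 12.0 m
mgh = ½mv² ⇒ v = √(2gh) = √(2·12.2·12.0) = 17.11 m/s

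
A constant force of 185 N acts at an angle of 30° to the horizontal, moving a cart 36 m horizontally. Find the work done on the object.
W = F·d·cosθ = (185)(36)cos(30°) = 5768 J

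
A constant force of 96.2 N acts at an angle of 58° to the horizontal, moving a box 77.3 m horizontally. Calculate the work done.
W = F·d·cosθ = (96.2)(77.3)cos(58°) = 3941 J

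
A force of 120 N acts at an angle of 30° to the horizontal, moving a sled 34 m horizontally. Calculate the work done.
W = F·d·cosθ = (120)(34)cos(30°) = 3533 J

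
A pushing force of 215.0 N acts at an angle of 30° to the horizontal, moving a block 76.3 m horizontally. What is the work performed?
W = F·d·cosθ = (215.0)(76.3)cos(30°) = 14210 J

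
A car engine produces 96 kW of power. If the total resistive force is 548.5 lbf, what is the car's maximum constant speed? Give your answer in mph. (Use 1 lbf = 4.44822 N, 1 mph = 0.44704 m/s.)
Convert to SI: F = 2439.85 N
P = Fv ⇒ v = P/F = 96000 W/2439.85 N = 39.3467 m/s = 88.02 mph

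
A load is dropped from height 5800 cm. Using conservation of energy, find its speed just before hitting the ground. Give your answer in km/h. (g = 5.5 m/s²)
Convert to SI: h = 58.0 m
mgh = ½mv² ⇒ v = √(2gh) = √(2·5.5·58.0) = 25.2587 m/s = 90.93 km/h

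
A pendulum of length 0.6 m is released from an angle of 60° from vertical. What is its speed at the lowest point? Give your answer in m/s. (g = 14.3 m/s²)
h = L(1 − cosθ) = 0.6(1 − cos60°) = 0.3 m
v = √(2gh) = √(2·14.3·0.3) = 2.929 m/s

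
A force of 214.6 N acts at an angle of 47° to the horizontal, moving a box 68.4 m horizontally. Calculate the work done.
W = F·d·cosθ = (214.6)(68.4)cos(47°) = 10010 J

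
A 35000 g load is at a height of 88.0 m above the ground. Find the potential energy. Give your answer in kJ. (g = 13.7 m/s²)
Convert to SI: m = 35.0 kg, h = 88.0 m
PE = mgh = (35.0)(13.7)(88.0) = 42196.0 J = 42.2 kJ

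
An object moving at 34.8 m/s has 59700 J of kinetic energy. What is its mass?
m = 2·KE/v² = 2·59700/(34.8)² = 98.59 kg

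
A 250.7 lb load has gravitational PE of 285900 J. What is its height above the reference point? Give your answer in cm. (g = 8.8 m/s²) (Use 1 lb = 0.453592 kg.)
Convert to SI: m = 113.716 kg, PE = 285900 J
h = PE/(mg) = 285900/(113.716·8.8) = 285.701 m = 28570 cm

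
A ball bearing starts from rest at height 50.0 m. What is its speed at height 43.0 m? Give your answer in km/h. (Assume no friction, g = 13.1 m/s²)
mgh₁ = mgh₂ + ½mv² ⇒ v = √(2g(h₁−h₂)) = √(2·13.1·7.0) = 13.5425 m/s = 48.75 km/h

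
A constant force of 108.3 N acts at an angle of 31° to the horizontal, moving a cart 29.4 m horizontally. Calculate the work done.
W = F·d·cosθ = (108.3)(29.4)cos(31°) = 2729 J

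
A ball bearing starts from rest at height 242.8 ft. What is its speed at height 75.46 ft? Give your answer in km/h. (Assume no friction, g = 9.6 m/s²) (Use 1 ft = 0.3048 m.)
Convert to SI: h₁−h₂ = 51.0052 m
mgh₁ = mgh₂ + ½mv² ⇒ v = √(2g(h₁−h₂)) = √(2·9.6·51.0052) = 31.2938 m/s = 112.7 km/h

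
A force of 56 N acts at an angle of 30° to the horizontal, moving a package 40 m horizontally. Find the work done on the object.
W = F·d·cosθ = (56)(40)cos(30°) = 1940 J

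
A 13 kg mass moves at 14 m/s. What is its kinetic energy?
KE = ½mv² = ½(13)(14)² = 1274.0 J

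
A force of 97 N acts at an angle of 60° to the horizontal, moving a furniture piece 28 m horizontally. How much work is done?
W = F·d·cosθ = (97)(28)cos(60°) = 1358 J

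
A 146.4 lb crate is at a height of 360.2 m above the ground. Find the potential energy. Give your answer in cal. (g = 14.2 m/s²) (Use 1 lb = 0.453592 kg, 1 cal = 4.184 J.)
Convert to SI: m = 66.4059 kg, h = 360.2 m
PE = mgh = (66.4059)(14.2)(360.2) = 339655 J = 81180 cal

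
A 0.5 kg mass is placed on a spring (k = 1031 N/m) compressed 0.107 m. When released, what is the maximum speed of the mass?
½kx² = ½mv² ⇒ v = x√(k/m) = (0.107)√(1031/0.5) = 4.859 m/s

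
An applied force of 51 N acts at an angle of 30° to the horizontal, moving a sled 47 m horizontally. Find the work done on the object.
W = F·d·cosθ = (51)(47)cos(30°) = 2076 J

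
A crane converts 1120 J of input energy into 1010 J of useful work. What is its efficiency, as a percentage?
η = W_out/W_in = 1010/1120 = 90.18%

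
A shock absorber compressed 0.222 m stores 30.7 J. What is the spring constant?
k = 2·PE/x² = 2·30.7/(0.222)² = 1246 N/m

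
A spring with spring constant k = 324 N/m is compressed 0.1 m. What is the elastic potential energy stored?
PE = ½kx² = ½(324)(0.1)² = 1.62 J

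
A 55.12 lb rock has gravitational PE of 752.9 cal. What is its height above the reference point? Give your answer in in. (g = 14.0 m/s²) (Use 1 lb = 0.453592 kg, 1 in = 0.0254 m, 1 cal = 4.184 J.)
Convert to SI: m = 25.002 kg, PE = 3150.13 J
h = PE/(mg) = 3150.13/(25.002·14.0) = 8.99966 m = 354.3 in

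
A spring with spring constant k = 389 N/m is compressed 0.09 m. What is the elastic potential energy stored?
PE = ½kx² = ½(389)(0.09)² = 1.575 J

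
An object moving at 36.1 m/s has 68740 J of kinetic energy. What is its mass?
m = 2·KE/v² = 2·68740/(36.1)² = 105.5 kg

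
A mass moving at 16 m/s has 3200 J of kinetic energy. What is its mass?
m = 2·KE/v² = 2·3200/(16)² = 25.0 kg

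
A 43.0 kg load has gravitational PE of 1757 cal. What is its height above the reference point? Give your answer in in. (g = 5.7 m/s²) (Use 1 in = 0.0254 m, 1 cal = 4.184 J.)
Convert to SI: m = 43.0 kg, PE = 7351.29 J
h = PE/(mg) = 7351.29/(43.0·5.7) = 29.993 m = 1181 in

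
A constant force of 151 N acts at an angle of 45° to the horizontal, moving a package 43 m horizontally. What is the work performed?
W = F·d·cosθ = (151)(43)cos(45°) = 4591 J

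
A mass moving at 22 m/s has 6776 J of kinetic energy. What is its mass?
m = 2·KE/v² = 2·6776/(22)² = 28.0 kg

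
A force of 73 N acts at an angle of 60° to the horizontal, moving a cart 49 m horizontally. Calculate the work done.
W = F·d·cosθ = (73)(49)cos(60°) = 1789 J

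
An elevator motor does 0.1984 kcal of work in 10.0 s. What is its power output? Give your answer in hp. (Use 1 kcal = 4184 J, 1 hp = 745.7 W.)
Convert to SI: W = 830.106 J, t = 10.0 s
P = W/t = 830.106/10.0 = 83.0106 W = 0.1113 hp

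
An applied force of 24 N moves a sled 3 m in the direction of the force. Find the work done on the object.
W = F·d = (24)(3) = 72.0 J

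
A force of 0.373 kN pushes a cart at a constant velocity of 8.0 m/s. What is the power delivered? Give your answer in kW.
Convert to SI: F = 373.0 N, v = 8.0 m/s
P = Fv = (373.0)(8.0) = 2984.0 W = 2.984 kW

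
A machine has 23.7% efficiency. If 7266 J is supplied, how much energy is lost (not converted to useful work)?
W_lost = W_in(1 − η) = 7266·(1 − 0.237) = 5544 J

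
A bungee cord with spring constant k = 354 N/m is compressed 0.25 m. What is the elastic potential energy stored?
PE = ½kx² = ½(354)(0.25)² = 11.06 J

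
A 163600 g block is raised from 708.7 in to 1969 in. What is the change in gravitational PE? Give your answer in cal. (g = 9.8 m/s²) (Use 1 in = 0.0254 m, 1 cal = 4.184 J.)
Convert to SI: m = 163.6 kg, Δh = 32.0116 m
ΔPE = mgΔh = (163.6)(9.8)(32.0116) = 51323.6 J = 12270 cal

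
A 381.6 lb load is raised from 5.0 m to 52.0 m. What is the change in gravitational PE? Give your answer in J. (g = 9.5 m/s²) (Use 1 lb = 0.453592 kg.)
Convert to SI: m = 173.091 kg, Δh = 47.0 m
ΔPE = mgΔh = (173.091)(9.5)(47.0) = 77290 J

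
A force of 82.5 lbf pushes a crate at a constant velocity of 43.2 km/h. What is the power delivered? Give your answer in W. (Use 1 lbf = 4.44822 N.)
Convert to SI: F = 366.978 N, v = 12.0 m/s
P = Fv = (366.978)(12.0) = 4404 W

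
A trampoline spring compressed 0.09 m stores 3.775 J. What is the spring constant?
k = 2·PE/x² = 2·3.775/(0.09)² = 932.1 N/m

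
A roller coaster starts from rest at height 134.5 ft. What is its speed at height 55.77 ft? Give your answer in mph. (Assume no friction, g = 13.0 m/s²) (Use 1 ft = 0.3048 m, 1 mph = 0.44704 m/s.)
Convert to SI: h₁−h₂ = 23.9969 m
mgh₁ = mgh₂ + ½mv² ⇒ v = √(2g(h₁−h₂)) = √(2·13.0·23.9969) = 24.9784 m/s = 55.88 mph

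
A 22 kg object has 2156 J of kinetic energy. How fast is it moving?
v = √(2·KE/m) = √(2·2156/22) = 14.0 m/s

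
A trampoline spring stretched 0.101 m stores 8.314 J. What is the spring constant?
k = 2·PE/x² = 2·8.314/(0.101)² = 1630 N/m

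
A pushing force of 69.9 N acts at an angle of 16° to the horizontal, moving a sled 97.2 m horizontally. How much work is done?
W = F·d·cosθ = (69.9)(97.2)cos(16°) = 6531 J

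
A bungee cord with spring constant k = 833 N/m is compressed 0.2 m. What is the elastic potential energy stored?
PE = ½kx² = ½(833)(0.2)² = 16.66 J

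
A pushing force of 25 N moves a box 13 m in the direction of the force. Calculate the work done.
W = F·d = (25)(13) = 325.0 J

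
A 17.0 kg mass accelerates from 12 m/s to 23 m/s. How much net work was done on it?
W = ΔKE = ½m(v₂² − v₁²) = ½(17.0)(23² − 12²) = 3272.5 J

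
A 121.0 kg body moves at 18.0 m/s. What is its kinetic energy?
KE = ½mv² = ½(121.0)(18.0)² = 19600 J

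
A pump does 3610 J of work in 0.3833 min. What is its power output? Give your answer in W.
Convert to SI: W = 3610.0 J, t = 22.998 s
P = W/t = 3610.0/22.998 = 157.0 W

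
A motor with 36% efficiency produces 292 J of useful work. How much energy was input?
W_in = W_out/η = 292/0.36 = 811.1 J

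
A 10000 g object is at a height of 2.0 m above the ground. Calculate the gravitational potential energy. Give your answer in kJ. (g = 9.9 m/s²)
Convert to SI: m = 10.0 kg, h = 2.0 m
PE = mgh = (10.0)(9.9)(2.0) = 198.0 J = 0.198 kJ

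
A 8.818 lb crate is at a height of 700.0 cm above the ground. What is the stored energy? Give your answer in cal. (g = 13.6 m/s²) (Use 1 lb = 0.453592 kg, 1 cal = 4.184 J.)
Convert to SI: m = 3.99977 kg, h = 7.0 m
PE = mgh = (3.99977)(13.6)(7.0) = 380.779 J = 91.01 cal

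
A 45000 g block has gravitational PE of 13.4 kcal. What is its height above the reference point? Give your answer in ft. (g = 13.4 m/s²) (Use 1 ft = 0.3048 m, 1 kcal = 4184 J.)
Convert to SI: m = 45.0 kg, PE = 56065.6 J
h = PE/(mg) = 56065.6/(45.0·13.4) = 92.9778 m = 305.0 ft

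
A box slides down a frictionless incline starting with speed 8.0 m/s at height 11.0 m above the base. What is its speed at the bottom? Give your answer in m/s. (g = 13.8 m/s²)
½mv₀² + mgh = ½mv² ⇒ v = √(v₀² + 2gh) = √(8.0² + 2·13.8·11.0) = 19.17 m/s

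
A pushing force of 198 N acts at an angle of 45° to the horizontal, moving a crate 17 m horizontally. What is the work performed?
W = F·d·cosθ = (198)(17)cos(45°) = 2380 J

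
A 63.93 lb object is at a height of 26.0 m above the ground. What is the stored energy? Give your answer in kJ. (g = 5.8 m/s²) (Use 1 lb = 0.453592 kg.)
Convert to SI: m = 28.9981 kg, h = 26.0 m
PE = mgh = (28.9981)(5.8)(26.0) = 4372.92 J = 4.373 kJ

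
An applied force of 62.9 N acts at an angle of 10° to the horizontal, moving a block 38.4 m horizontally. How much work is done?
W = F·d·cosθ = (62.9)(38.4)cos(10°) = 2379 J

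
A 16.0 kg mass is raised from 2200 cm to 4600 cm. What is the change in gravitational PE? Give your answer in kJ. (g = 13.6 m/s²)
Convert to SI: m = 16.0 kg, Δh = 24.0 m
ΔPE = mgΔh = (16.0)(13.6)(24.0) = 5222.4 J = 5.222 kJ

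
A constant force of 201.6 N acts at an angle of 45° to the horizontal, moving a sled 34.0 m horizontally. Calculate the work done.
W = F·d·cosθ = (201.6)(34.0)cos(45°) = 4847 J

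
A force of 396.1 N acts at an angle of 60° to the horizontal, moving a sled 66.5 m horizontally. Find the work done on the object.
W = F·d·cosθ = (396.1)(66.5)cos(60°) = 13170 J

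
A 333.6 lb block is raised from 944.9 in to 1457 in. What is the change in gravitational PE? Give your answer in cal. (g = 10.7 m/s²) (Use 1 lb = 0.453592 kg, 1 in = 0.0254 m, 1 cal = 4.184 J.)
Convert to SI: m = 151.318 kg, Δh = 13.0073 m
ΔPE = mgΔh = (151.318)(10.7)(13.0073) = 21060.3 J = 5034 cal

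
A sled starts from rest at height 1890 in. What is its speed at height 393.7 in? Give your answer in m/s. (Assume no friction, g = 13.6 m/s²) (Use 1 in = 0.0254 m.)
Convert to SI: h₁−h₂ = 38.006 m
mgh₁ = mgh₂ + ½mv² ⇒ v = √(2g(h₁−h₂)) = √(2·13.6·38.006) = 32.15 m/s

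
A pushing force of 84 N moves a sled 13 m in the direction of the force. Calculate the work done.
W = F·d = (84)(13) = 1092 J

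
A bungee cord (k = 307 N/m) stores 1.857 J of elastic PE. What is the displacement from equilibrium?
x = √(2·PE/k) = √(2·1.857/307) = 0.11 m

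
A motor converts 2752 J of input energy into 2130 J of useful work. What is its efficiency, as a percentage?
η = W_out/W_in = 2130/2752 = 77.4%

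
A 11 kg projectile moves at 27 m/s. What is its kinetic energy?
KE = ½mv² = ½(11)(27)² = 4009.5 J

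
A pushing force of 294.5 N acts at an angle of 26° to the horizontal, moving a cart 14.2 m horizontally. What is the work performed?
W = F·d·cosθ = (294.5)(14.2)cos(26°) = 3759 J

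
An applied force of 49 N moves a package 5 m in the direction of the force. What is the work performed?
W = F·d = (49)(5) = 245.0 J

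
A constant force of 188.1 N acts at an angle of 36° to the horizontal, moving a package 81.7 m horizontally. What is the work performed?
W = F·d·cosθ = (188.1)(81.7)cos(36°) = 12430 J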